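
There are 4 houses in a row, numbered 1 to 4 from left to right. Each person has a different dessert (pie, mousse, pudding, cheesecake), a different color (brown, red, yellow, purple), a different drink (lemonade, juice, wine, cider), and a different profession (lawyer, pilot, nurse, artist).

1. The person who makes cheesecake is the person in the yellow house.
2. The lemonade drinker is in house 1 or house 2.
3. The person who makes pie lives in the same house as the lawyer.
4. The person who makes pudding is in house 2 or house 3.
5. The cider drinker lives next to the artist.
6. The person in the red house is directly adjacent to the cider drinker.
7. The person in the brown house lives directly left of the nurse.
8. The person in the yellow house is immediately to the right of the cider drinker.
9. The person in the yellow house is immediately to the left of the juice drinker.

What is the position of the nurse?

House 4 color: only purple fits.
The person who makes cheesecake is narrowed to house 2 or 3; consider each.
Placing it in house 2 leads to a contradiction, so it's in house 3.
The person in the yellow house is in house 3 (clue 1).
The cider drinker is in house 2 (clue 8).
From clue 9, the juice drinker must be in house 4.
House 3 drink: only wine fits.
Clue 6 places the person in the red house in house 1.
House 2 dessert: only pudding fits.
So house 2 gets brown for color.
The only drink still possible for house 1 is lemonade.
From clue 7, the nurse must be in house 3.
So house 1 gets artist for profession.
So house 2 gets pilot for profession.
So house 4 gets lawyer for profession.
Clue 3: the person who makes pie is in house 4.
The only dessert still possible for house 1 is mousse.
So: house 1 = mousse/red/lemonade/artist, house 2 = pudding/brown/cider/pilot, house 3 = cheesecake/yellow/wine/nurse, house 4 = pie/purple/juice/lawyer.

3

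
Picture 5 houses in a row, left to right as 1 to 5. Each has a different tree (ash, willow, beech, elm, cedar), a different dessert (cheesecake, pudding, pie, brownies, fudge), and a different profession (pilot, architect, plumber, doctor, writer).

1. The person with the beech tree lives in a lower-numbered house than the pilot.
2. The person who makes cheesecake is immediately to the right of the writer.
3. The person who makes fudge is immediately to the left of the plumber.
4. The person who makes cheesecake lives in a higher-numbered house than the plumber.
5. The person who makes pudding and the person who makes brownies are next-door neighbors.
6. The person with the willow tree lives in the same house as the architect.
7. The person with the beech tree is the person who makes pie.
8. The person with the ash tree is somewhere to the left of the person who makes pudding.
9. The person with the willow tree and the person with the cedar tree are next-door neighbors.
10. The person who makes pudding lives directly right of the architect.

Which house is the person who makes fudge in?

The person who makes cheesecake is narrowed to house 3 or 4 or 5; consider each.
Placing it in house 3 and house 4 leads to a contradiction, so it's in house 5.
Clue 2 places the writer in house 4.
That leaves elm as the tree for house 5.
The person who makes fudge is narrowed to house 1 or 2; consider each.
Placing it in house 2 leads to a contradiction, so it's in house 1.
Clue 3: the plumber is in house 2.
From clue 5, the person who makes brownies must be in house 3.
The person with the beech tree is narrowed to house 2 or 4; consider each.
Placing it in house 4 leads to a contradiction, so it's in house 2.
From clue 7, the person who makes pie must be in house 2.
House 4's tree must be cedar (nothing else left).
House 4 dessert: only pudding fits.
Clue 9 places the person with the willow tree in house 3.
Clue 10 places the architect in house 3.
That leaves ash as the tree for house 1.
So house 1 gets doctor for profession.
The only profession still possible for house 5 is pilot.
So: house 1 = ash/fudge/doctor, house 2 = beech/pie/plumber, house 3 = willow/brownies/architect, house 4 = cedar/pudding/writer, house 5 = elm/cheesecake/pilot.

1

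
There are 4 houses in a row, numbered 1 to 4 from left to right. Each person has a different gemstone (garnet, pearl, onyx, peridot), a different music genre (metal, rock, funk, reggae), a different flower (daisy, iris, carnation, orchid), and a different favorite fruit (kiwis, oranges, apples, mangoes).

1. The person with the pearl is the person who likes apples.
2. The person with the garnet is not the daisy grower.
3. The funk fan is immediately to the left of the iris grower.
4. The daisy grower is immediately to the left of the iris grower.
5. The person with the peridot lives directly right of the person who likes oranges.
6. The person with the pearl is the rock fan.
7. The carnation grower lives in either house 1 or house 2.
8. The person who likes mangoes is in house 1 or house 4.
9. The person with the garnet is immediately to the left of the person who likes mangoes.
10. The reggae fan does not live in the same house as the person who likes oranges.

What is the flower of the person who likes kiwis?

daisy

Clue 9: the person with the garnet is in house 3.
The person who likes mangoes is in house 4 (clue 9).
House 4's flower must be orchid (nothing else left).
House 3's flower must be iris (nothing else left).
Clue 3: the funk fan is in house 2.
From clue 4, the daisy grower must be in house 2.
The only flower still possible for house 1 is carnation.
By clue 6, the person with the pearl is in house 1.
House 1's music genre must be rock (nothing else left).
Clue 1: the person who likes apples is in house 1.
That leaves kiwis as the favorite fruit for house 2.
House 3 favorite fruit: only oranges fits.
The person with the peridot is in house 4 (clue 5).
Clue 10: the reggae fan is in house 4.
So house 2 gets onyx for gemstone.
House 3's music genre must be metal (nothing else left).
So: house 1 = pearl/rock/carnation/apples, house 2 = onyx/funk/daisy/kiwis, house 3 = garnet/metal/iris/oranges, house 4 = peridot/reggae/orchid/mangoes.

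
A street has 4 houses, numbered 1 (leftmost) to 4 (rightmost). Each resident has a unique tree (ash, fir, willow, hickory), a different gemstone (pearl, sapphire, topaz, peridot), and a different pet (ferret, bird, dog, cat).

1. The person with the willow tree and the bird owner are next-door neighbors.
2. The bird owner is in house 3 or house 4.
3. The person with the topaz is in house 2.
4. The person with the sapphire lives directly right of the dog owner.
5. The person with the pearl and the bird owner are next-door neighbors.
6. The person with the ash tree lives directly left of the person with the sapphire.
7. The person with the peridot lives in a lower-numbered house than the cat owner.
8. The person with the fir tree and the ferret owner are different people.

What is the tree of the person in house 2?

ash

Clue 3 places the person with the topaz in house 2.
House 1's gemstone must be peridot (nothing else left).
That leaves ferret as the pet for house 1.
House 1 tree: only hickory fits.
The person with the ash tree is narrowed to house 2 or 3; consider each.
Placing it in house 3 leads to a contradiction, so it's in house 2.
By clue 6, the person with the sapphire is in house 3.
So house 4 gets pearl for gemstone.
By clue 4, the dog owner is in house 2.
Clue 5: the bird owner is in house 3.
That leaves cat as the pet for house 4.
By clue 1, the person with the willow tree is in house 4.
That leaves fir as the tree for house 3.
So: house 1 = hickory/peridot/ferret, house 2 = ash/topaz/dog, house 3 = fir/sapphire/bird, house 4 = willow/pearl/cat.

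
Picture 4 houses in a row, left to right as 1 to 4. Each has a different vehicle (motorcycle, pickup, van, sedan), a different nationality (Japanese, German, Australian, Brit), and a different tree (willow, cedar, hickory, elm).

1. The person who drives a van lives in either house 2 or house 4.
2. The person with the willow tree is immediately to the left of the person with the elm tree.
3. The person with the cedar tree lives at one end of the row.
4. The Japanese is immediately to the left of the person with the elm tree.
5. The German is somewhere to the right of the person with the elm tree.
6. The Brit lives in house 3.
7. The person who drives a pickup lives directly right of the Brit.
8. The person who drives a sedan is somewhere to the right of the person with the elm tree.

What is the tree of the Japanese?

Clue 6 places the Brit in house 3.
By clue 7, the person who drives a pickup is in house 4.
So house 1 gets motorcycle for vehicle.
House 2 vehicle: only van fits.
House 3 vehicle: only sedan fits.
By clue 8, the person with the elm tree is in house 2.
The only nationality still possible for house 4 is German.
That leaves hickory as the tree for house 3.
House 4's tree must be cedar (nothing else left).
By clue 4, the Japanese is in house 1.
House 2's nationality must be Australian (nothing else left).
House 1's tree must be willow (nothing else left).
So: house 1 = motorcycle/Japanese/willow, house 2 = van/Australian/elm, house 3 = sedan/Brit/hickory, house 4 = pickup/German/cedar.

willow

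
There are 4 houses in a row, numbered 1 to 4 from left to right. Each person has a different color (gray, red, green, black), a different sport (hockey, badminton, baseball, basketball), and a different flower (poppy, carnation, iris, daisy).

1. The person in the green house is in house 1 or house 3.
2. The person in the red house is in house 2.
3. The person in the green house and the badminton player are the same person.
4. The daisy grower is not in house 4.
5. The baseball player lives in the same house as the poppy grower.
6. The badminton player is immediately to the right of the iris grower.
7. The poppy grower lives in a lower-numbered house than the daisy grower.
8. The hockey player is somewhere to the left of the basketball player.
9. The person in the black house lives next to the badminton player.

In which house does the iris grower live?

From clue 2, the person in the red house must be in house 2.
Clue 6: the badminton player is in house 3.
By clue 6, the iris grower is in house 2.
House 4's color must be black (nothing else left).
House 3's flower must be daisy (nothing else left).
So house 4 gets carnation for flower.
Clue 3: the person in the green house is in house 3.
The baseball player is in house 1 (clue 5).
That leaves gray as the color for house 1.
So house 4 gets basketball for sport.
That leaves poppy as the flower for house 1.
The only sport still possible for house 2 is hockey.
So: house 1 = gray/baseball/poppy, house 2 = red/hockey/iris, house 3 = green/badminton/daisy, house 4 = black/basketball/carnation.

2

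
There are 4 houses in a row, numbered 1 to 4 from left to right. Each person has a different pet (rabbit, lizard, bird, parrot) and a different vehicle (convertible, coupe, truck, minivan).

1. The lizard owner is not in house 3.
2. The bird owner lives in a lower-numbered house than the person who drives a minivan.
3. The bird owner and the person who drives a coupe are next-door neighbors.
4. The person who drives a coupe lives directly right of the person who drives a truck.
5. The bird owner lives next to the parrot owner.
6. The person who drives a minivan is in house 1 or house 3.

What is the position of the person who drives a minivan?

3

The person who drives a minivan is in house 3 (clue 6).
From clue 3, the bird owner must be in house 1.
Clue 3: the person who drives a coupe is in house 2.
The person who drives a truck is in house 1 (clue 4).
By clue 5, the parrot owner is in house 2.
House 3's pet must be rabbit (nothing else left).
That leaves lizard as the pet for house 4.
House 4's vehicle must be convertible (nothing else left).
So: house 1 = bird/truck, house 2 = parrot/coupe, house 3 = rabbit/minivan, house 4 = lizard/convertible.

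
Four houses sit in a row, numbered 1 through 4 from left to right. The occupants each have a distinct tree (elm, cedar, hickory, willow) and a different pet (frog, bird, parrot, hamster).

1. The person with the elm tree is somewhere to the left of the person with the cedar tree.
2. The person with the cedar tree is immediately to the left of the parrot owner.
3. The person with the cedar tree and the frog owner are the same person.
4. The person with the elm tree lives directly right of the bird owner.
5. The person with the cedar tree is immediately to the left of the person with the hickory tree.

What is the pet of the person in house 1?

So house 1 gets willow for tree.
House 4 tree: only hickory fits.
Clue 1 places the person with the elm tree in house 2.
Clue 1 places the person with the cedar tree in house 3.
The parrot owner is in house 4 (clue 2).
By clue 3, the frog owner is in house 3.
By clue 4, the bird owner is in house 1.
That leaves hamster as the pet for house 2.
So: house 1 = willow/bird, house 2 = elm/hamster, house 3 = cedar/frog, house 4 = hickory/parrot.

bird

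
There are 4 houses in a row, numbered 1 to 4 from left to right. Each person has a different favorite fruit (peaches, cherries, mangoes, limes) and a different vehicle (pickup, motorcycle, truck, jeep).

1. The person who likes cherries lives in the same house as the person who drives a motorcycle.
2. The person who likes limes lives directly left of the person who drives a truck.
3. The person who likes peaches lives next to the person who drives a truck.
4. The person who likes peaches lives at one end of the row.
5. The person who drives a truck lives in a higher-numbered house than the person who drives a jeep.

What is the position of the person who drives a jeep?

2

The person who likes limes is narrowed to house 1 or 2; consider each.
Placing it in house 1 leads to a contradiction, so it's in house 2.
Clue 2: the person who drives a truck is in house 3.
Clue 3 places the person who likes peaches in house 4.
From clue 1, the person who likes cherries must be in house 1.
Clue 1 places the person who drives a motorcycle in house 1.
That leaves mangoes as the favorite fruit for house 3.
House 2's vehicle must be jeep (nothing else left).
House 4 vehicle: only pickup fits.
So: house 1 = cherries/motorcycle, house 2 = limes/jeep, house 3 = mangoes/truck, house 4 = peaches/pickup.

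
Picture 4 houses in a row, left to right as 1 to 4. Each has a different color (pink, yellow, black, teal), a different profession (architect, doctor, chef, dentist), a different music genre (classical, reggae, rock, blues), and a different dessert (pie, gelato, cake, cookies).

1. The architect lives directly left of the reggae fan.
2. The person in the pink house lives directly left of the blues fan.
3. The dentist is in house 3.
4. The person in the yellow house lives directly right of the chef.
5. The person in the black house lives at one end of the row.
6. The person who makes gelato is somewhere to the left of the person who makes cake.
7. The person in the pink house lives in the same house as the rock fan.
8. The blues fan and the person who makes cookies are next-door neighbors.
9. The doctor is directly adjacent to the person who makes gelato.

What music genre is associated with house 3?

reggae

From clue 3, the dentist must be in house 3.
That leaves doctor as the profession for house 4.
The person who makes gelato is in house 3 (clue 9).
Clue 6 places the person who makes cake in house 4.
That leaves classical as the music genre for house 4.
So house 1 gets rock for music genre.
Clue 7: the person in the pink house is in house 1.
House 4's color must be black (nothing else left).
By clue 2, the blues fan is in house 2.
Clue 8: the person who makes cookies is in house 1.
House 3's music genre must be reggae (nothing else left).
House 2's dessert must be pie (nothing else left).
From clue 1, the architect must be in house 2.
So house 1 gets chef for profession.
Clue 4 places the person in the yellow house in house 2.
That leaves teal as the color for house 3.
So: house 1 = pink/chef/rock/cookies, house 2 = yellow/architect/blues/pie, house 3 = teal/dentist/reggae/gelato, house 4 = black/doctor/classical/cake.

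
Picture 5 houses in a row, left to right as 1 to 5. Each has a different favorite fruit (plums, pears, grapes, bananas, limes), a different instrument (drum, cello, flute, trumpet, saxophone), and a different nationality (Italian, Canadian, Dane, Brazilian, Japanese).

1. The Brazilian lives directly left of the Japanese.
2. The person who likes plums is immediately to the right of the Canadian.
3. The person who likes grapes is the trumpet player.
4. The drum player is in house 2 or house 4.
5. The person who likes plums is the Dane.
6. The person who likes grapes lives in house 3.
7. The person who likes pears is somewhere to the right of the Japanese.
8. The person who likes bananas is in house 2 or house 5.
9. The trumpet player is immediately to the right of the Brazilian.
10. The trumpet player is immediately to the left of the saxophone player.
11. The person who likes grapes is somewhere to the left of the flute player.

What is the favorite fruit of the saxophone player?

The person who likes grapes is in house 3 (clue 6).
That leaves limes as the favorite fruit for house 1.
The only instrument still possible for house 1 is cello.
Clue 3 places the trumpet player in house 3.
Clue 9: the Brazilian is in house 2.
By clue 10, the saxophone player is in house 4.
House 2 instrument: only drum fits.
That leaves flute as the instrument for house 5.
The Japanese is in house 3 (clue 1).
House 2 favorite fruit: only bananas fits.
From clue 2, the person who likes plums must be in house 5.
Clue 2 places the Canadian in house 4.
Clue 5 places the Dane in house 5.
House 4 favorite fruit: only pears fits.
That leaves Italian as the nationality for house 1.
So: house 1 = limes/cello/Italian, house 2 = bananas/drum/Brazilian, house 3 = grapes/trumpet/Japanese, house 4 = pears/saxophone/Canadian, house 5 = plums/flute/Dane.

pears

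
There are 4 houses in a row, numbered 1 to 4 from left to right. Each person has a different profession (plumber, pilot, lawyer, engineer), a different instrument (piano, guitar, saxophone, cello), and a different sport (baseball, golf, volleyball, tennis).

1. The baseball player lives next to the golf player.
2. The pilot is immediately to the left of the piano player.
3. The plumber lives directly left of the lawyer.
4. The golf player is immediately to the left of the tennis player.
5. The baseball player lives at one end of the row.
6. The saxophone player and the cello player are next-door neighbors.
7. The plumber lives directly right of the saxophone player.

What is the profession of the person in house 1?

engineer

The lawyer is narrowed to house 3 or 4; consider each.
Placing it in house 3 leads to a contradiction, so it's in house 4.
Clue 3 places the plumber in house 3.
From clue 7, the saxophone player must be in house 2.
Clue 2 places the pilot in house 2.
Clue 2: the piano player is in house 3.
The only profession still possible for house 1 is engineer.
House 1's instrument must be cello (nothing else left).
House 4's instrument must be guitar (nothing else left).
The baseball player is narrowed to house 1 or 4; consider each.
Placing it in house 4 leads to a contradiction, so it's in house 1.
The golf player is in house 2 (clue 1).
Clue 4: the tennis player is in house 3.
House 4's sport must be volleyball (nothing else left).
So: house 1 = engineer/cello/baseball, house 2 = pilot/saxophone/golf, house 3 = plumber/piano/tennis, house 4 = lawyer/guitar/volleyball.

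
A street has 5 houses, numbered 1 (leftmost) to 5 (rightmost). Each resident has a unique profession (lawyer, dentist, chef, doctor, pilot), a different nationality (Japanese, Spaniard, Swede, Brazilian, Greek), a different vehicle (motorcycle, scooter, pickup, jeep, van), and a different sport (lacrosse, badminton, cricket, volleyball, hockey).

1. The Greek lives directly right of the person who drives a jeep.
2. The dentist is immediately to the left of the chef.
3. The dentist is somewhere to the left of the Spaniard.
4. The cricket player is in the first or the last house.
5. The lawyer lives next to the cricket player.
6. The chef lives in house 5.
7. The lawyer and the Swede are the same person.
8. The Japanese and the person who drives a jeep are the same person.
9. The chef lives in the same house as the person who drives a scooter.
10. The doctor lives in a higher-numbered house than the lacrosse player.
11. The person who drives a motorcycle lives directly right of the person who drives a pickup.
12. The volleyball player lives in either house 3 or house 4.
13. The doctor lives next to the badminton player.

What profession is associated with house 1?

pilot

Clue 6: the chef is in house 5.
The person who drives a scooter is in house 5 (clue 9).
The dentist is in house 4 (clue 2).
The Spaniard is in house 5 (clue 3).
The only profession still possible for house 1 is pilot.
House 3 profession: only doctor fits.
The cricket player is in house 1 (clue 5).
From clue 7, the Swede must be in house 2.
House 2 profession: only lawyer fits.
House 5 sport: only hockey fits.
From clue 8, the Japanese must be in house 3.
The person who drives a jeep is in house 3 (clue 8).
House 1's nationality must be Brazilian (nothing else left).
So house 4 gets Greek for nationality.
The only sport still possible for house 2 is lacrosse.
House 3 sport: only volleyball fits.
House 4 sport: only badminton fits.
The person who drives a motorcycle is in house 2 (clue 11).
Clue 11: the person who drives a pickup is in house 1.
The only vehicle still possible for house 4 is van.
So: house 1 = pilot/Brazilian/pickup/cricket, house 2 = lawyer/Swede/motorcycle/lacrosse, house 3 = doctor/Japanese/jeep/volleyball, house 4 = dentist/Greek/van/badminton, house 5 = chef/Spaniard/scooter/hockey.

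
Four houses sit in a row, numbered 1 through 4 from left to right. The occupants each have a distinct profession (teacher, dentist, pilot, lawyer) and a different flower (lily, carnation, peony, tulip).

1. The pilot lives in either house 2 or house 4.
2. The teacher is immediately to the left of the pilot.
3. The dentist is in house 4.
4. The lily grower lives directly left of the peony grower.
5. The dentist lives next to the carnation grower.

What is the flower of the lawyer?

By clue 3, the dentist is in house 4.
Clue 5 places the carnation grower in house 3.
That leaves pilot as the profession for house 2.
The teacher is in house 1 (clue 2).
By clue 4, the lily grower is in house 1.
From clue 4, the peony grower must be in house 2.
House 3 profession: only lawyer fits.
So house 4 gets tulip for flower.
So: house 1 = teacher/lily, house 2 = pilot/peony, house 3 = lawyer/carnation, house 4 = dentist/tulip.

carnation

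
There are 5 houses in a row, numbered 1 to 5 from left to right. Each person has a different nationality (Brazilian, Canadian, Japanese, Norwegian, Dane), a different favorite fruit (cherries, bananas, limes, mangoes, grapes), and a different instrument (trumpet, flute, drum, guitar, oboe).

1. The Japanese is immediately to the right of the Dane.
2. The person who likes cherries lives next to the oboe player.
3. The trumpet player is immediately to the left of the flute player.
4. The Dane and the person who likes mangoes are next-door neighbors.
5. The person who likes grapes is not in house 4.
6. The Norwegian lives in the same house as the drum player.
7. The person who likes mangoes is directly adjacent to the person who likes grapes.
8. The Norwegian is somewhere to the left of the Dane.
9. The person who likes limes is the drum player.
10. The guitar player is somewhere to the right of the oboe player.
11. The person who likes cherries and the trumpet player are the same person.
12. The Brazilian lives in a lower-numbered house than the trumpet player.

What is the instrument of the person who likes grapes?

guitar

The Brazilian is narrowed to house 1 or 2 or 3; consider each.
Placing it in house 1 and house 3 leads to a contradiction, so it's in house 2.
House 1 instrument: only drum fits.
House 2 instrument: only oboe fits.
Clue 2: the person who likes cherries is in house 3.
By clue 6, the Norwegian is in house 1.
Clue 9: the person who likes limes is in house 1.
By clue 11, the trumpet player is in house 3.
Clue 3 places the flute player in house 4.
Clue 4: the Dane is in house 3.
The person who likes mangoes is in house 4 (clue 7).
The person who likes grapes is in house 5 (clue 7).
So house 2 gets bananas for favorite fruit.
That leaves guitar as the instrument for house 5.
Clue 1 places the Japanese in house 4.
House 5 nationality: only Canadian fits.
So: house 1 = Norwegian/limes/drum, house 2 = Brazilian/bananas/oboe, house 3 = Dane/cherries/trumpet, house 4 = Japanese/mangoes/flute, house 5 = Canadian/grapes/guitar.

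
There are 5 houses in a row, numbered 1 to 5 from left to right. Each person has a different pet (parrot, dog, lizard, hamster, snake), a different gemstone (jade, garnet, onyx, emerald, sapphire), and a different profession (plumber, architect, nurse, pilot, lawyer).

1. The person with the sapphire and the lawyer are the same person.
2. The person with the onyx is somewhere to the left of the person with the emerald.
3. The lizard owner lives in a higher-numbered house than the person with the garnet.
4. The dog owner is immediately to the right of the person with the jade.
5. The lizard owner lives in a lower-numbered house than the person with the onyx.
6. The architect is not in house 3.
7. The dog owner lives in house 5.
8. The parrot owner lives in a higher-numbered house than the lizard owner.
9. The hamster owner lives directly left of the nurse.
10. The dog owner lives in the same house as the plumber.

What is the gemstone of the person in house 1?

Clue 7: the dog owner is in house 5.
From clue 10, the plumber must be in house 5.
From clue 4, the person with the jade must be in house 4.
House 3 gemstone: only onyx fits.
That leaves emerald as the gemstone for house 5.
From clue 5, the lizard owner must be in house 2.
By clue 3, the person with the garnet is in house 1.
The only gemstone still possible for house 2 is sapphire.
The only profession still possible for house 3 is pilot.
Clue 1 places the lawyer in house 2.
The only profession still possible for house 1 is architect.
House 4's profession must be nurse (nothing else left).
The hamster owner is in house 3 (clue 9).
House 1's pet must be snake (nothing else left).
The only pet still possible for house 4 is parrot.
So: house 1 = snake/garnet/architect, house 2 = lizard/sapphire/lawyer, house 3 = hamster/onyx/pilot, house 4 = parrot/jade/nurse, house 5 = dog/emerald/plumber.

garnet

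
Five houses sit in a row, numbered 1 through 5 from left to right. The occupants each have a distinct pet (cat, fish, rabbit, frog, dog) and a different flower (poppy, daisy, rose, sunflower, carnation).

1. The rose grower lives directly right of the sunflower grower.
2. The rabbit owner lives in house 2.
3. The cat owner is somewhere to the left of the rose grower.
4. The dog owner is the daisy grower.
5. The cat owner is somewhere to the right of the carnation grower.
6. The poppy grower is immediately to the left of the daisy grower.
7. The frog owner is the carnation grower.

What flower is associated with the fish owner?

Clue 2: the rabbit owner is in house 2.
The only flower still possible for house 1 is carnation.
House 2's flower must be poppy (nothing else left).
Clue 6 places the daisy grower in house 3.
Clue 7 places the frog owner in house 1.
That leaves sunflower as the flower for house 4.
The only flower still possible for house 5 is rose.
Clue 4: the dog owner is in house 3.
So house 5 gets fish for pet.
The only pet still possible for house 4 is cat.
So: house 1 = frog/carnation, house 2 = rabbit/poppy, house 3 = dog/daisy, house 4 = cat/sunflower, house 5 = fish/rose.

rose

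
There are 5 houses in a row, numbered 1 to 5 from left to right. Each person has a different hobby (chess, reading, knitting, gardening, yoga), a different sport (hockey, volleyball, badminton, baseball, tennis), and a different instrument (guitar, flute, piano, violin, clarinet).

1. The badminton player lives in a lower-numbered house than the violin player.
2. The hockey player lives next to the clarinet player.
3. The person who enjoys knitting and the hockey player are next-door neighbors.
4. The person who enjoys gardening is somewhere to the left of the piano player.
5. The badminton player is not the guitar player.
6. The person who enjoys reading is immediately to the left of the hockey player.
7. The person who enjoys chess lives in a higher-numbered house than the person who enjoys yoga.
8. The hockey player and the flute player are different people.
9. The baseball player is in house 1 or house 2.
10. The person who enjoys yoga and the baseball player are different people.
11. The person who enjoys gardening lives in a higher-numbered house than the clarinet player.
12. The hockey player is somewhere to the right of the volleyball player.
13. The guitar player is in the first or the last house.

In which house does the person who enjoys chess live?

2

House 5 sport: only tennis fits.
The baseball player is narrowed to house 1 or 2; consider each.
Placing it in house 1 leads to a contradiction, so it's in house 2.
So house 1 gets yoga for hobby.
The person who enjoys gardening is narrowed to house 3 or 4; consider each.
Placing it in house 3 leads to a contradiction, so it's in house 4.
By clue 4, the piano player is in house 5.
The badminton player is in house 3 (clue 5).
The only sport still possible for house 1 is volleyball.
House 4's sport must be hockey (nothing else left).
House 1's instrument must be guitar (nothing else left).
From clue 1, the violin player must be in house 4.
By clue 2, the clarinet player is in house 3.
From clue 6, the person who enjoys reading must be in house 3.
House 2 hobby: only chess fits.
The only hobby still possible for house 5 is knitting.
House 2's instrument must be flute (nothing else left).
So: house 1 = yoga/volleyball/guitar, house 2 = chess/baseball/flute, house 3 = reading/badminton/clarinet, house 4 = gardening/hockey/violin, house 5 = knitting/tennis/piano.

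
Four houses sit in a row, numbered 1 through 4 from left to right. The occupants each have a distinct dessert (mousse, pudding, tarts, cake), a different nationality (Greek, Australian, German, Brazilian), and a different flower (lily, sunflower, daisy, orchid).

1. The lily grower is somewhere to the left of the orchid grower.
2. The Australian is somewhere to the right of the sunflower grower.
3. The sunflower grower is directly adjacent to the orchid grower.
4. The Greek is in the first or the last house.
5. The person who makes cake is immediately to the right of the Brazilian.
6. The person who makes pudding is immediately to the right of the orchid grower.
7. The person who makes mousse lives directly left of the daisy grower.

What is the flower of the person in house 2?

That leaves daisy as the flower for house 4.
Clue 7: the person who makes mousse is in house 3.
House 1's dessert must be tarts (nothing else left).
That leaves cake as the dessert for house 2.
House 4 dessert: only pudding fits.
By clue 5, the Brazilian is in house 1.
The orchid grower is in house 3 (clue 6).
Clue 3: the sunflower grower is in house 2.
House 4 nationality: only Greek fits.
So house 1 gets lily for flower.
Clue 2: the Australian is in house 3.
So house 2 gets German for nationality.
So: house 1 = tarts/Brazilian/lily, house 2 = cake/German/sunflower, house 3 = mousse/Australian/orchid, house 4 = pudding/Greek/daisy.

sunflower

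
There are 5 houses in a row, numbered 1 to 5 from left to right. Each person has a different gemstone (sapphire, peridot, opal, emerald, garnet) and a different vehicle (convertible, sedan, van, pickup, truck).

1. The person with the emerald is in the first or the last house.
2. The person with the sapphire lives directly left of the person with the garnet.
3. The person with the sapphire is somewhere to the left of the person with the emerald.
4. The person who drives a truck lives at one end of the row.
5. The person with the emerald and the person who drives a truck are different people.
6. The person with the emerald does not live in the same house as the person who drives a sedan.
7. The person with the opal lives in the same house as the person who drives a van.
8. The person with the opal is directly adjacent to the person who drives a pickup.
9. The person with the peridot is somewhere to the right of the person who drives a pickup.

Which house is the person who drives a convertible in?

By clue 3, the person with the emerald is in house 5.
Clue 5: the person who drives a truck is in house 1.
House 1's gemstone must be sapphire (nothing else left).
House 5 vehicle: only convertible fits.
From clue 2, the person with the garnet must be in house 2.
The person with the opal is narrowed to house 3 or 4; consider each.
Placing it in house 4 leads to a contradiction, so it's in house 3.
Clue 7: the person who drives a van is in house 3.
The person who drives a pickup is in house 2 (clue 8).
The only gemstone still possible for house 4 is peridot.
So house 4 gets sedan for vehicle.
So: house 1 = sapphire/truck, house 2 = garnet/pickup, house 3 = opal/van, house 4 = peridot/sedan, house 5 = emerald/convertible.

5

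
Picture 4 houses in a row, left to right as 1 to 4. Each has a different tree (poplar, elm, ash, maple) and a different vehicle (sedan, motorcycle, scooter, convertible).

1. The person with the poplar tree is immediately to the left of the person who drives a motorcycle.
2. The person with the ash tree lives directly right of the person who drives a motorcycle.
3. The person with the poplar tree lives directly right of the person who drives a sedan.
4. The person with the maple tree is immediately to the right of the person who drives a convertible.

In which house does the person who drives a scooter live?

House 1 tree: only elm fits.
House 4 vehicle: only scooter fits.
Clue 1 places the person with the poplar tree in house 2.
From clue 1, the person who drives a motorcycle must be in house 3.
Clue 2 places the person with the ash tree in house 4.
By clue 3, the person who drives a sedan is in house 1.
House 3 tree: only maple fits.
House 2 vehicle: only convertible fits.
So: house 1 = elm/sedan, house 2 = poplar/convertible, house 3 = maple/motorcycle, house 4 = ash/scooter.

4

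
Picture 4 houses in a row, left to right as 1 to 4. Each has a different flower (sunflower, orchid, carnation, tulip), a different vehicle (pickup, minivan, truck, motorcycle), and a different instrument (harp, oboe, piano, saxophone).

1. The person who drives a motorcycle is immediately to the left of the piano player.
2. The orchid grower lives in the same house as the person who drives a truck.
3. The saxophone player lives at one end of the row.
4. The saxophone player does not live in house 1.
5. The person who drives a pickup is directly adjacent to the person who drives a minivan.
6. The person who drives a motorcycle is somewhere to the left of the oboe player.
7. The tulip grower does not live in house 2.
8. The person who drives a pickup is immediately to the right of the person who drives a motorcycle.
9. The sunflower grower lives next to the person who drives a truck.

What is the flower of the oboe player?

sunflower

The saxophone player is in house 4 (clue 4).
House 1 instrument: only harp fits.
The person who drives a motorcycle is narrowed to house 1 or 2; consider each.
Placing it in house 2 leads to a contradiction, so it's in house 1.
From clue 1, the piano player must be in house 2.
Clue 8 places the person who drives a pickup in house 2.
The only instrument still possible for house 3 is oboe.
By clue 5, the person who drives a minivan is in house 3.
House 4 vehicle: only truck fits.
By clue 2, the orchid grower is in house 4.
Clue 9: the sunflower grower is in house 3.
So house 1 gets tulip for flower.
House 2 flower: only carnation fits.
So: house 1 = tulip/motorcycle/harp, house 2 = carnation/pickup/piano, house 3 = sunflower/minivan/oboe, house 4 = orchid/truck/saxophone.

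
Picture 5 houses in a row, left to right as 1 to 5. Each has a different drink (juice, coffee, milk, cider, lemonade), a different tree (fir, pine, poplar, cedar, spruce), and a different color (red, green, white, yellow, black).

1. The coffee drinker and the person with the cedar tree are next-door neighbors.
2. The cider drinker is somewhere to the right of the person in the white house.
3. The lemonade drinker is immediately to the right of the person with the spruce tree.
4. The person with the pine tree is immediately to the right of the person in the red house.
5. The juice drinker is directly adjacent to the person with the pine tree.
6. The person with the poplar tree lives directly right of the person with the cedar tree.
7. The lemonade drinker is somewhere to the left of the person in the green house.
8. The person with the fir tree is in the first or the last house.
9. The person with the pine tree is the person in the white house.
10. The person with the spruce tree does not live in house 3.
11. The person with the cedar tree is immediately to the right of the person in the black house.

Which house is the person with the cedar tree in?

2

The lemonade drinker is narrowed to house 2 or 3; consider each.
Placing it in house 3 leads to a contradiction, so it's in house 2.
Clue 3: the person with the spruce tree is in house 1.
So house 5 gets fir for tree.
The person with the cedar tree is narrowed to house 2 or 3; consider each.
Placing it in house 3 leads to a contradiction, so it's in house 2.
From clue 6, the person with the poplar tree must be in house 3.
The person in the black house is in house 1 (clue 11).
House 4's tree must be pine (nothing else left).
From clue 4, the person in the red house must be in house 3.
Clue 9 places the person in the white house in house 4.
The only color still possible for house 2 is yellow.
House 5 color: only green fits.
Clue 2 places the cider drinker in house 5.
House 4 drink: only milk fits.
So house 1 gets coffee for drink.
House 3's drink must be juice (nothing else left).
So: house 1 = coffee/spruce/black, house 2 = lemonade/cedar/yellow, house 3 = juice/poplar/red, house 4 = milk/pine/white, house 5 = cider/fir/green.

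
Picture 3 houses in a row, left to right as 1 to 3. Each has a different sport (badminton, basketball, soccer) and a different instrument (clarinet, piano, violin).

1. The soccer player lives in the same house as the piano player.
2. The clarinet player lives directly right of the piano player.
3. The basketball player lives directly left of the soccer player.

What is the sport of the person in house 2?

soccer

Clue 1: the soccer player is in house 2.
Clue 1: the piano player is in house 2.
Clue 2 places the clarinet player in house 3.
Clue 3: the basketball player is in house 1.
House 3's sport must be badminton (nothing else left).
That leaves violin as the instrument for house 1.
So: house 1 = basketball/violin, house 2 = soccer/piano, house 3 = badminton/clarinet.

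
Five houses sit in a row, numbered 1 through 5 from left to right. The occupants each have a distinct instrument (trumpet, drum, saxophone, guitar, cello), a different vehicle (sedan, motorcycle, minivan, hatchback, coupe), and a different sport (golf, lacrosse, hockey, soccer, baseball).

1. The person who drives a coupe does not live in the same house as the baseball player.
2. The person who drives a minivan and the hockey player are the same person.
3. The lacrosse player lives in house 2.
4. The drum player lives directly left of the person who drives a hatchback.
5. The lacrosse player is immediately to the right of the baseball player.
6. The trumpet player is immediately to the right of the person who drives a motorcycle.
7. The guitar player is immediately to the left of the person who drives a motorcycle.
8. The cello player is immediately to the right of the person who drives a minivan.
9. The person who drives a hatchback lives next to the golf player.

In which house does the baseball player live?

1

By clue 3, the lacrosse player is in house 2.
By clue 5, the baseball player is in house 1.
House 1 vehicle: only sedan fits.
The cello player is narrowed to house 4 or 5; consider each.
Placing it in house 4 leads to a contradiction, so it's in house 5.
By clue 8, the person who drives a minivan is in house 4.
The hockey player is in house 4 (clue 2).
The only sport still possible for house 5 is soccer.
The person who drives a hatchback is in house 2 (clue 9).
House 5's vehicle must be coupe (nothing else left).
The only sport still possible for house 3 is golf.
From clue 4, the drum player must be in house 1.
From clue 6, the trumpet player must be in house 4.
Clue 7 places the guitar player in house 2.
That leaves saxophone as the instrument for house 3.
House 3's vehicle must be motorcycle (nothing else left).
So: house 1 = drum/sedan/baseball, house 2 = guitar/hatchback/lacrosse, house 3 = saxophone/motorcycle/golf, house 4 = trumpet/minivan/hockey, house 5 = cello/coupe/soccer.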